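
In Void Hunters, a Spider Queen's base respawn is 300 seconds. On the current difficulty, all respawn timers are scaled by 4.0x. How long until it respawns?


Respawn time = base * multiplier
= 300 * 4.0
= 1200.0 seconds

1200.0 seconds


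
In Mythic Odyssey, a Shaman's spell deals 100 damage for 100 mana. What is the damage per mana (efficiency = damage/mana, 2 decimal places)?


Efficiency = damage / mana
= 100 / 100
= 1.00

1.00 dmg/mana


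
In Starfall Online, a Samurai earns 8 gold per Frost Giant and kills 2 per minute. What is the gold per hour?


Gold per minute = 8 * 2 = 16
Gold per hour = 16 * 60 = 960

960 gold/hour


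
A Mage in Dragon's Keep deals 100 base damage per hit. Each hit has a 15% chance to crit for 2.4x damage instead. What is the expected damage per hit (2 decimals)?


E[dmg] = base * (1 + crit_chance * (crit_mult - 1))
cc as decimal = 15/100 = 0.15
cm - 1 = 2.4 - 1 = 1.4
Bonus factor = 0.15 * 1.4 = 0.21
Total multiplier = 1 + 0.21 = 1.21
Expected damage = 100 * 1.21 = 121.00

121.00 damage


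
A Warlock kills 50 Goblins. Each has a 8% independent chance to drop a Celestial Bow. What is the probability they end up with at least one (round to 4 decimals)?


P(at least one) = 1 - P(none) = 1 - (1-p)^n
p = 8/100 = 0.08
1 - p = 0.92
(1 - p)^50 = 0.92^50 = 0.015466
P(at least one) = 1 - 0.015466 = 0.9845

0.9845


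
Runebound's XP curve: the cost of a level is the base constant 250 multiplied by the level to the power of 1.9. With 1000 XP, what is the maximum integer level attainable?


XP = 250 * level^1.9, so level = (XP / 250)^(1/1.9)
= (1000 / 250)^(1/1.9)
= 4.0^0.5263
= 2.0743
Floor: level = 2

level 2


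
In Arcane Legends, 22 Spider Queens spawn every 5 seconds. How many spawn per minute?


Spawns per minute = count * (60 / interval)
= 22 * (60 / 5)
= 22 * 12.0
= 264.0

264.0 per minute


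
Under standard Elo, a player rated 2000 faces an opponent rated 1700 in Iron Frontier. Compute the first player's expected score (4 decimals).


Elo expected score: Ea = 1/(1 + 10^((Rb-Ra)/400))
Rb - Ra = 1700 - 2000 = -300
(Rb-Ra)/400 = -300/400 = -0.75
10^-0.75 = 0.177828
Ea = 1/(1 + 0.177828) = 1/1.177828 = 0.8490

0.8490


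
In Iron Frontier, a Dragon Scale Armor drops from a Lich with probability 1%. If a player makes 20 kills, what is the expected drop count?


Expected drops = kills * (drop_rate / 100)
= 20 * (1 / 100)
= 20 * 0.01
= 0.2

0.2 drops


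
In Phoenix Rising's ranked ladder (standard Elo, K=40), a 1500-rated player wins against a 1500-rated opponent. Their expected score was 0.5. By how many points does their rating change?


Elo update: delta = K * (S - Ea), where S = 1 (wins)
S - Ea = 1 - 0.5 = 0.5
Rating change = 40 * 0.5
= 20.00

20.00 rating points


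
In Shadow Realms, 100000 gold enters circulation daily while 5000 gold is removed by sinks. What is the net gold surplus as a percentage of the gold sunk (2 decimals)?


Net gold = 100000 - 5000 = 95000
Inflation rate = net / sunk * 100 = 95000 / 5000 * 100
= 19.0 * 100
= 1900.00%

1900.00%


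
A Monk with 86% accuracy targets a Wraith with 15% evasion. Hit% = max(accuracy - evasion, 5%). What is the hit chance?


accuracy - evasion = 86 - 15 = 71
Apply floor: max(71, 5) = 71
Hit chance = 71%

71%


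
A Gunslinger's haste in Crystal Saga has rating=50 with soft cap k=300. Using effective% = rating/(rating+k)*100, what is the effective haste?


effective% = rating / (rating + k) * 100
= 50 / (50 + 300) * 100
= 50 / 350 * 100
= 0.142857 * 100
= 14.29%

14.29%


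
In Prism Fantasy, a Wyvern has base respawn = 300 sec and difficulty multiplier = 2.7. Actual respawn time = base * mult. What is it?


Respawn time = base * multiplier
= 300 * 2.7
= 810.0 seconds

810.0 seconds


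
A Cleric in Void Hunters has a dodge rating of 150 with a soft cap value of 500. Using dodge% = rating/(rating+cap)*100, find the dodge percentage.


dodge% = 150 / (150 + 500) * 100
= 150 / 650 * 100
= 0.230769 * 100
= 23.08%

23.08%


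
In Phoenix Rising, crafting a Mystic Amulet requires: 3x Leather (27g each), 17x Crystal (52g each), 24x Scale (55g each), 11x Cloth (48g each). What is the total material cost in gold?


Cost breakdown:
  Leather: 3 * 27 = 81
  Crystal: 17 * 52 = 884
  Scale: 24 * 55 = 1320
  Cloth: 11 * 48 = 528
Total = 81 + 884 + 1320 + 528 = 2813

2813 gold


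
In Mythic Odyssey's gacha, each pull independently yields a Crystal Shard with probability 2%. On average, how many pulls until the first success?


Expected pulls for a geometric distribution = 1/p = 100 / rate%
= 100 / 2
= 50.0

50.0 pulls


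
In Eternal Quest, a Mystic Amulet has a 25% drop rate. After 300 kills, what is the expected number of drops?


Expected drops = kills * (drop_rate / 100)
= 300 * (25 / 100)
= 300 * 0.25
= 75.0

75.0 drops


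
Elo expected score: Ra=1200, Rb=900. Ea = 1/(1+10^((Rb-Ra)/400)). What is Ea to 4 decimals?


Elo expected score: Ea = 1/(1 + 10^((Rb-Ra)/400))
Rb - Ra = 900 - 1200 = -300
(Rb-Ra)/400 = -300/400 = -0.75
10^-0.75 = 0.177828
Ea = 1/(1 + 0.177828) = 1/1.177828 = 0.8490

0.8490


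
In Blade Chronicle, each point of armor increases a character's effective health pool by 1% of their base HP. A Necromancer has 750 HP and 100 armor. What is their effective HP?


EHP = 750 * (1 + 100/100)
= 750 * (1 + 1.0)
= 750 * 2.0
= 1500.0

1500.0 EHP


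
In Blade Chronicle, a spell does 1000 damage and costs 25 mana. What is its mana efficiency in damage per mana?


Efficiency = damage / mana
= 1000 / 25
= 40.00

40.00 dmg/mana


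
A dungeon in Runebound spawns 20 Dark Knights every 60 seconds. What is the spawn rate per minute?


Spawns per minute = count * (60 / interval)
= 20 * (60 / 60)
= 20 * 1.0
= 20.0

20.0 per minute


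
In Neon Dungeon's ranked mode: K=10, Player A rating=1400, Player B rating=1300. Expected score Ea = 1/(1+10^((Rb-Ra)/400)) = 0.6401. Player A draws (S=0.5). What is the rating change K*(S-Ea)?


Elo update: delta = K * (S - Ea), where S = 0.5 (draws)
S - Ea = 0.5 - 0.6401 = -0.1401
Rating change = 10 * -0.1401
= -1.40

-1.40 rating points


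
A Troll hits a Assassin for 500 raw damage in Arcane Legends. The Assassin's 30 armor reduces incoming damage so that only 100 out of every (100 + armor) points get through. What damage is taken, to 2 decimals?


actual = 500 * 100 / (100 + 30)
= 500 * 100 / 130
= 50000 / 130
= 384.62

384.62 damage


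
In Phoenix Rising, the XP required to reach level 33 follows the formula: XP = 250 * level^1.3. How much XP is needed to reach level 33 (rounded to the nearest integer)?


XP = 250 * level^1.3
Substitute level = 33:
XP = 250 * 33^1.3
= 250 * 94.2037
= 23551

23551 XP


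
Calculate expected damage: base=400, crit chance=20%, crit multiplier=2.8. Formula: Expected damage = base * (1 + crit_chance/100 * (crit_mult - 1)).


E[dmg] = base * (1 + crit_chance * (crit_mult - 1))
cc as decimal = 20/100 = 0.2
cm - 1 = 2.8 - 1 = 1.8
Bonus factor = 0.2 * 1.8 = 0.36
Total multiplier = 1 + 0.36 = 1.36
Expected damage = 400 * 1.36 = 544.00

544.00 damage


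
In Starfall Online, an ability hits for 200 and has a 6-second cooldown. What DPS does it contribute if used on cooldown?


DPS = damage / cooldown
= 200 / 6
= 33.33

33.33 DPS


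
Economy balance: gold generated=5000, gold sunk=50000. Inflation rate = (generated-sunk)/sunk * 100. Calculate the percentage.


Net gold = 5000 - 50000 = -45000
Inflation rate = net / sunk * 100 = -45000 / 50000 * 100
= -0.9 * 100
= -90.00%

-90.00%


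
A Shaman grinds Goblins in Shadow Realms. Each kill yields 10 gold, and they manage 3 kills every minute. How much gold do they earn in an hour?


Gold per minute = 10 * 3 = 30
Gold per hour = 30 * 60 = 1800

1800 gold/hour


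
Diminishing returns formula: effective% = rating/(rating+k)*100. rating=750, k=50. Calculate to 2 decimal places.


effective% = rating / (rating + k) * 100
= 750 / (750 + 50) * 100
= 750 / 800 * 100
= 0.9375 * 100
= 93.75%

93.75%


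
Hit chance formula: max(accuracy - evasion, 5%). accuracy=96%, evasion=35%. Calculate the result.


accuracy - evasion = 96 - 35 = 61
Apply floor: max(61, 5) = 61
Hit chance = 61%

61%


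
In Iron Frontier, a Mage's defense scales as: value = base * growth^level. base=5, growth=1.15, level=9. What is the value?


value = base * growth^level
= 5 * 1.15^9
= 5 * 3.517876
= 17.59

17.59 defense


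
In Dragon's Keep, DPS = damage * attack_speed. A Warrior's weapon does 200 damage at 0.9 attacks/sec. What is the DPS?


DPS = damage * attack_speed
= 200 * 0.9
= 180.0

180.0 DPS


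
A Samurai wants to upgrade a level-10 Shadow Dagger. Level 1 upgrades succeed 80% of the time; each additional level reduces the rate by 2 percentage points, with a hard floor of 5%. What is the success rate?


raw_rate = 80 - 2 * (10 - 1)
= 80 - 2 * 9
= 80 - 18
= 62
Apply floor: max(62, 5) = 62%

62%


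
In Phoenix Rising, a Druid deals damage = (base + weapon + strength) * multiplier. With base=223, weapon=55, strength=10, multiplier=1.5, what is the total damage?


Sum base + weapon + str = 223 + 55 + 10 = 288
Multiply by 1.5:
288 * 1.5 = 432.0

432.0 damage


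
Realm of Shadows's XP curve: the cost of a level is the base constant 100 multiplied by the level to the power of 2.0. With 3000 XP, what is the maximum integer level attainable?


XP = 100 * level^2.0, so level = (XP / 100)^(1/2.0)
= (3000 / 100)^(1/2.0)
= 30.0^0.5
= 5.4772
Floor: level = 5

level 5


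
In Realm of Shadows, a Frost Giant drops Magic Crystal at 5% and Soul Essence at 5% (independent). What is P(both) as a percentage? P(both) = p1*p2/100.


For independent events, P(both) = P(A) * P(B)
= 5% * 5%
= 25 / 100 %
= 0.25%

0.25%


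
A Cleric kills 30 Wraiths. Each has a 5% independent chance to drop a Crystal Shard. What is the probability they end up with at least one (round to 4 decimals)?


P(at least one) = 1 - P(none) = 1 - (1-p)^n
p = 5/100 = 0.05
1 - p = 0.95
(1 - p)^30 = 0.95^30 = 0.214639
P(at least one) = 1 - 0.214639 = 0.7854

0.7854


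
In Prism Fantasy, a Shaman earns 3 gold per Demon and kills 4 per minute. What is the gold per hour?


Gold per minute = 3 * 4 = 12
Gold per hour = 12 * 60 = 720

720 gold/hour


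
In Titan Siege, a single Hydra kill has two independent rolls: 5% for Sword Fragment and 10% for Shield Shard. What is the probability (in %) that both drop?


For independent events, P(both) = P(A) * P(B)
= 5% * 10%
= 50 / 100 %
= 0.5%

0.5%


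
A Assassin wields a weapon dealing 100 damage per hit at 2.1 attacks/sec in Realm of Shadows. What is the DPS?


DPS = damage * attack_speed
= 100 * 2.1
= 210.0

210.0 DPS


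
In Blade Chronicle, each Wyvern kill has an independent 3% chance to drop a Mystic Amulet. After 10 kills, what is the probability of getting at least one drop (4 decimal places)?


P(at least one) = 1 - P(none) = 1 - (1-p)^n
p = 3/100 = 0.03
1 - p = 0.97
(1 - p)^10 = 0.97^10 = 0.737424
P(at least one) = 1 - 0.737424 = 0.2626

0.2626


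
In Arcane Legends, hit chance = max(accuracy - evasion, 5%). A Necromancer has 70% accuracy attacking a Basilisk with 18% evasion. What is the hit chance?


accuracy - evasion = 70 - 18 = 52
Apply floor: max(52, 5) = 52
Hit chance = 52%

52%


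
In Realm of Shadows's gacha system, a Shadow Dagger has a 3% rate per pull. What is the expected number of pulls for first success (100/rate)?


Expected pulls for a geometric distribution = 1/p = 100 / rate%
= 100 / 3
= 33.33

33.33 pulls


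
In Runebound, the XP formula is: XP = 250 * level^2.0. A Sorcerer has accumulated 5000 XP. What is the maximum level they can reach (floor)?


XP = 250 * level^2.0, so level = (XP / 250)^(1/2.0)
= (5000 / 250)^(1/2.0)
= 20.0^0.5
= 4.4721
Floor: level = 4

level 4


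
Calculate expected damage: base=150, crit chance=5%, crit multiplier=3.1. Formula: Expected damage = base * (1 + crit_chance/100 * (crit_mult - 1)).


E[dmg] = base * (1 + crit_chance * (crit_mult - 1))
cc as decimal = 5/100 = 0.05
cm - 1 = 3.1 - 1 = 2.1
Bonus factor = 0.05 * 2.1 = 0.105
Total multiplier = 1 + 0.105 = 1.105
Expected damage = 150 * 1.105 = 165.75

165.75 damage


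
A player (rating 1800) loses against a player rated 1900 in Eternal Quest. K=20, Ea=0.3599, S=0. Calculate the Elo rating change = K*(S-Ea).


Elo update: delta = K * (S - Ea), where S = 0 (loses)
S - Ea = 0 - 0.3599 = -0.3599
Rating change = 20 * -0.3599
= -7.20

-7.20 rating points


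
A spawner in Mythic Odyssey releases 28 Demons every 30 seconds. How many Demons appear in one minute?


Spawns per minute = count * (60 / interval)
= 28 * (60 / 30)
= 28 * 2.0
= 56.0

56.0 per minute


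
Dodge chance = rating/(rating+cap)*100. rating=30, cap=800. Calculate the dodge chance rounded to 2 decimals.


dodge% = 30 / (30 + 800) * 100
= 30 / 830 * 100
= 0.036145 * 100
= 3.61%

3.61%


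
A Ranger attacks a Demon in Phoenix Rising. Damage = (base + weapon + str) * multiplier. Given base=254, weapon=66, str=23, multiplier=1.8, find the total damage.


Sum base + weapon + str = 254 + 66 + 23 = 343
Multiply by 1.8:
343 * 1.8 = 617.4

617.4 damage


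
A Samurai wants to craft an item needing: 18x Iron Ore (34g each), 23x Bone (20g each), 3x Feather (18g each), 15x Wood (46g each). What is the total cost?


Cost breakdown:
  Iron Ore: 18 * 34 = 612
  Bone: 23 * 20 = 460
  Feather: 3 * 18 = 54
  Wood: 15 * 46 = 690
Total = 612 + 460 + 54 + 690 = 1816

1816 gold


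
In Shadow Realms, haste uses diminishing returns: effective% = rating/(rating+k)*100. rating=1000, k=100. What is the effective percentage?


effective% = rating / (rating + k) * 100
= 1000 / (1000 + 100) * 100
= 1000 / 1100 * 100
= 0.909091 * 100
= 90.91%

90.91%


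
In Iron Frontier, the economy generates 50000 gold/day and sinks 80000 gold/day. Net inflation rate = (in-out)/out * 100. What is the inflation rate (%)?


Net gold = 50000 - 80000 = -30000
Inflation rate = net / sunk * 100 = -30000 / 80000 * 100
= -0.375 * 100
= -37.50%

-37.50%


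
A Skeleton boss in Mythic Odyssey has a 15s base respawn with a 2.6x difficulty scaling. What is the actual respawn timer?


Respawn time = base * multiplier
= 15 * 2.6
= 39.0 seconds

39.0 seconds


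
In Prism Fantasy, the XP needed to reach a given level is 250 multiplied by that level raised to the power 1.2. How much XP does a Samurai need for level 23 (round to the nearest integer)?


XP = 250 * level^1.2
Substitute level = 23:
XP = 250 * 23^1.2
= 250 * 43.0599
= 10765

10765 XP


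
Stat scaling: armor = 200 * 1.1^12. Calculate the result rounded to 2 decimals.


value = base * growth^level
= 200 * 1.1^12
= 200 * 3.138428
= 627.69

627.69 armor


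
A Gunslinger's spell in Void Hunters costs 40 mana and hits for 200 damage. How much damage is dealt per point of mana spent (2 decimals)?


Efficiency = damage / mana
= 200 / 40
= 5.00

5.00 dmg/mana


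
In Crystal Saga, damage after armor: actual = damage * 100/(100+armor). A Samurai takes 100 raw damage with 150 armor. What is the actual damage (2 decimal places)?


actual = 100 * 100 / (100 + 150)
= 100 * 100 / 250
= 10000 / 250
= 40.00

40.00 damage


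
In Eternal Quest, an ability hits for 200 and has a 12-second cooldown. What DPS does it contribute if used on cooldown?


DPS = damage / cooldown
= 200 / 12
= 16.67

16.67 DPS


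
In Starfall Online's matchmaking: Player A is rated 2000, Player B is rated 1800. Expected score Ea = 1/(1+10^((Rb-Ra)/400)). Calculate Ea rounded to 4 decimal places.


Elo expected score: Ea = 1/(1 + 10^((Rb-Ra)/400))
Rb - Ra = 1800 - 2000 = -200
(Rb-Ra)/400 = -200/400 = -0.5
10^-0.5 = 0.316228
Ea = 1/(1 + 0.316228) = 1/1.316228 = 0.7597

0.7597


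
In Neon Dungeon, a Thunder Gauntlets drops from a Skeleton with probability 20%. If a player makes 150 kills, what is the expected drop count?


Expected drops = kills * (drop_rate / 100)
= 150 * (20 / 100)
= 150 * 0.2
= 30.0

30.0 drops


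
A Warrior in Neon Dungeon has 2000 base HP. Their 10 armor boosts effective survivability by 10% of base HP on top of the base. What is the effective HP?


EHP = 2000 * (1 + 10/100)
= 2000 * (1 + 0.1)
= 2000 * 1.1
= 2200.0

2200.0 EHP


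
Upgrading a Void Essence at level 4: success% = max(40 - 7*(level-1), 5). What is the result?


raw_rate = 40 - 7 * (4 - 1)
= 40 - 7 * 3
= 40 - 21
= 19
Apply floor: max(19, 5) = 19%

19%


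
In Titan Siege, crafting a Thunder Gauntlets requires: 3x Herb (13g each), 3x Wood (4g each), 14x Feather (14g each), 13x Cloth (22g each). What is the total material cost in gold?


Cost breakdown:
  Herb: 3 * 13 = 39
  Wood: 3 * 4 = 12
  Feather: 14 * 14 = 196
  Cloth: 13 * 22 = 286
Total = 39 + 12 + 196 + 286 = 533

533 gold


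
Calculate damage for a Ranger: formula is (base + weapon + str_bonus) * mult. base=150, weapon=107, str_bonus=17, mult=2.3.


Sum base + weapon + str = 150 + 107 + 17 = 274
Multiply by 2.3:
274 * 2.3 = 630.2

630.2 damage


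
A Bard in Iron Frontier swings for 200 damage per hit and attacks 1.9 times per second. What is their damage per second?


DPS = damage * attack_speed
= 200 * 1.9
= 380.0

380.0 DPS


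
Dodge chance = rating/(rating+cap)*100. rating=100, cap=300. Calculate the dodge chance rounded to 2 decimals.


dodge% = 100 / (100 + 300) * 100
= 100 / 400 * 100
= 0.25 * 100
= 25.00%

25.00%


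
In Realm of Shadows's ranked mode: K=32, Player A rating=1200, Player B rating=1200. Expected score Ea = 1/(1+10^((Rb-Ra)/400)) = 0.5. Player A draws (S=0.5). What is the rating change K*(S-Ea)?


Elo update: delta = K * (S - Ea), where S = 0.5 (draws)
S - Ea = 0.5 - 0.5 = 0.0
Rating change = 32 * 0.0
= 0.00

0.00 rating points


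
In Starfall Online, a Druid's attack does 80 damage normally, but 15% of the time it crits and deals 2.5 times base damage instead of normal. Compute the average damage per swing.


E[dmg] = base * (1 + crit_chance * (crit_mult - 1))
cc as decimal = 15/100 = 0.15
cm - 1 = 2.5 - 1 = 1.5
Bonus factor = 0.15 * 1.5 = 0.225
Total multiplier = 1 + 0.225 = 1.225
Expected damage = 80 * 1.225 = 98.00

98.00 damage


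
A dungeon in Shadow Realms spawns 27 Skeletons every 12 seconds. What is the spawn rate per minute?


Spawns per minute = count * (60 / interval)
= 27 * (60 / 12)
= 27 * 5.0
= 135.0

135.0 per minute


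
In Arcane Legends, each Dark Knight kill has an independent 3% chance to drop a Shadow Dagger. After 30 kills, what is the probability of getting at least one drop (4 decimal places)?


P(at least one) = 1 - P(none) = 1 - (1-p)^n
p = 3/100 = 0.03
1 - p = 0.97
(1 - p)^30 = 0.97^30 = 0.401007
P(at least one) = 1 - 0.401007 = 0.5990

0.5990


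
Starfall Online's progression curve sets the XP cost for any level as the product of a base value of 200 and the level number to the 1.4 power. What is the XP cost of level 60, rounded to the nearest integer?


XP = 200 * level^1.4
Substitute level = 60:
XP = 200 * 60^1.4
= 200 * 308.6112
= 61722

61722 XP


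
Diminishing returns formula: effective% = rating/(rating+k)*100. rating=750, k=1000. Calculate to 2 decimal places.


effective% = rating / (rating + k) * 100
= 750 / (750 + 1000) * 100
= 750 / 1750 * 100
= 0.428571 * 100
= 42.86%

42.86%


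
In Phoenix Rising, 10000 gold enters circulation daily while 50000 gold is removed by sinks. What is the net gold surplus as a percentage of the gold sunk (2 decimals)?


Net gold = 10000 - 50000 = -40000
Inflation rate = net / sunk * 100 = -40000 / 50000 * 100
= -0.8 * 100
= -80.00%

-80.00%


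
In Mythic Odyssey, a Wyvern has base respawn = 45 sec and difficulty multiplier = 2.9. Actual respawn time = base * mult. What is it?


Respawn time = base * multiplier
= 45 * 2.9
= 130.5 seconds

130.5 seconds


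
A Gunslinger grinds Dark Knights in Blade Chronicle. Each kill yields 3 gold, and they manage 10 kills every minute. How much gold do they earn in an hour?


Gold per minute = 3 * 10 = 30
Gold per hour = 30 * 60 = 1800

1800 gold/hour


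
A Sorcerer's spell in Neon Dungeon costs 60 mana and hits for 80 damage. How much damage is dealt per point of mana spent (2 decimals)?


Efficiency = damage / mana
= 80 / 60
= 1.33

1.33 dmg/mana


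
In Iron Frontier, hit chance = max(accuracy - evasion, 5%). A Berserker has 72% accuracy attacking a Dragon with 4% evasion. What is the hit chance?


accuracy - evasion = 72 - 4 = 68
Apply floor: max(68, 5) = 68
Hit chance = 68%

68%


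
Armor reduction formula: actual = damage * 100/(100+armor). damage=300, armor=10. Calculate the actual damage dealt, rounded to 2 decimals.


actual = 300 * 100 / (100 + 10)
= 300 * 100 / 110
= 30000 / 110
= 272.73

272.73 damage


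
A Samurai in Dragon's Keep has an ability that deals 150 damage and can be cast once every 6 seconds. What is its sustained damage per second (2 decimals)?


DPS = damage / cooldown
= 150 / 6
= 25.00

25.00 DPS


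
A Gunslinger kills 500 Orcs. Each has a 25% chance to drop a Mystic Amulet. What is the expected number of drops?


Expected drops = kills * (drop_rate / 100)
= 500 * (25 / 100)
= 500 * 0.25
= 125.0

125.0 drops


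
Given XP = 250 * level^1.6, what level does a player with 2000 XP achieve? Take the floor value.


XP = 250 * level^1.6, so level = (XP / 250)^(1/1.6)
= (2000 / 250)^(1/1.6)
= 8.0^0.625
= 3.668
Floor: level = 3

level 3


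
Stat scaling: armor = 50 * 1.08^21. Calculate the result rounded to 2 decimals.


value = base * growth^level
= 50 * 1.08^21
= 50 * 5.033834
= 251.69

251.69 armor


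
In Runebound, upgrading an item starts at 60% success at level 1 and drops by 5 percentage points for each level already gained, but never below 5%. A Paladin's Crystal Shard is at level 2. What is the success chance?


raw_rate = 60 - 5 * (2 - 1)
= 60 - 5 * 1
= 60 - 5
= 55
Apply floor: max(55, 5) = 55%

55%


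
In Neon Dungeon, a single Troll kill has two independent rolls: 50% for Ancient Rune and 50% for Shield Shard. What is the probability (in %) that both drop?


For independent events, P(both) = P(A) * P(B)
= 50% * 50%
= 2500 / 100 %
= 25.0%

25.0%


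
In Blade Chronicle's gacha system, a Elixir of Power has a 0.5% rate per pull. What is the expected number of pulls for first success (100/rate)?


Expected pulls for a geometric distribution = 1/p = 100 / rate%
= 100 / 0.5
= 200.0

200.0 pulls


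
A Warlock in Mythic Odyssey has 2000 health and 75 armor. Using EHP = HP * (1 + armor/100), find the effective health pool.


EHP = 2000 * (1 + 75/100)
= 2000 * (1 + 0.75)
= 2000 * 1.75
= 3500.0

3500.0 EHP


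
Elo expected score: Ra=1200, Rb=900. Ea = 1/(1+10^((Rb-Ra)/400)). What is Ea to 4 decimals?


Elo expected score: Ea = 1/(1 + 10^((Rb-Ra)/400))
Rb - Ra = 900 - 1200 = -300
(Rb-Ra)/400 = -300/400 = -0.75
10^-0.75 = 0.177828
Ea = 1/(1 + 0.177828) = 1/1.177828 = 0.8490

0.8490


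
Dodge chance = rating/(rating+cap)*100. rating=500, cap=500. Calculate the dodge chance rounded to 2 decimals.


dodge% = 500 / (500 + 500) * 100
= 500 / 1000 * 100
= 0.5 * 100
= 50.00%

50.00%


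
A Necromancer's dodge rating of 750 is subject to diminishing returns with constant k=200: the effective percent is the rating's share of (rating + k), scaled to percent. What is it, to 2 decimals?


effective% = rating / (rating + k) * 100
= 750 / (750 + 200) * 100
= 750 / 950 * 100
= 0.789474 * 100
= 78.95%

78.95%


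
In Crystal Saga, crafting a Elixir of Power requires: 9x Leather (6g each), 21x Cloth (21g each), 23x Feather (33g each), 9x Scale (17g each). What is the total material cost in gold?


Cost breakdown:
  Leather: 9 * 6 = 54
  Cloth: 21 * 21 = 441
  Feather: 23 * 33 = 759
  Scale: 9 * 17 = 153
Total = 54 + 441 + 759 + 153 = 1407

1407 gold


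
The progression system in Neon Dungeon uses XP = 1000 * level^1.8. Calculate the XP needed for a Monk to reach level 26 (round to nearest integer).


XP = 1000 * level^1.8
Substitute level = 26:
XP = 1000 * 26^1.8
= 1000 * 352.3319
= 352332

352332 XP


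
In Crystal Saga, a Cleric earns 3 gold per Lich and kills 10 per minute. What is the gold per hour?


Gold per minute = 3 * 10 = 30
Gold per hour = 30 * 60 = 1800

1800 gold/hour


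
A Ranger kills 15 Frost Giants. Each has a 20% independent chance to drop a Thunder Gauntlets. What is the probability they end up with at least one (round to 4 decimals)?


P(at least one) = 1 - P(none) = 1 - (1-p)^n
p = 20/100 = 0.2
1 - p = 0.8
(1 - p)^15 = 0.8^15 = 0.035184
P(at least one) = 1 - 0.035184 = 0.9648

0.9648


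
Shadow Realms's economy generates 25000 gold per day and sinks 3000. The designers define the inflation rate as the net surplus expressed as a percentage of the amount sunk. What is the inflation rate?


Net gold = 25000 - 3000 = 22000
Inflation rate = net / sunk * 100 = 22000 / 3000 * 100
= 7.333333 * 100
= 733.33%

733.33%


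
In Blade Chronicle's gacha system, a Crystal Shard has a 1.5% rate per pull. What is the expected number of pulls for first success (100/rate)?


Expected pulls for a geometric distribution = 1/p = 100 / rate%
= 100 / 1.5
= 66.67

66.67 pulls


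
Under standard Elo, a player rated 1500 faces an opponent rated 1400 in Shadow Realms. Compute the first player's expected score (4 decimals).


Elo expected score: Ea = 1/(1 + 10^((Rb-Ra)/400))
Rb - Ra = 1400 - 1500 = -100
(Rb-Ra)/400 = -100/400 = -0.25
10^-0.25 = 0.562341
Ea = 1/(1 + 0.562341) = 1/1.562341 = 0.6401

0.6401


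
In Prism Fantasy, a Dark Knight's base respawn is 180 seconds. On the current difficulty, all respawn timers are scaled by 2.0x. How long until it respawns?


Respawn time = base * multiplier
= 180 * 2.0
= 360.0 seconds

360.0 seconds


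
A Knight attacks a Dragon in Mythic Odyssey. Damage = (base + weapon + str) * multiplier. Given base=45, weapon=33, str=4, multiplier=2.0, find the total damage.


Sum base + weapon + str = 45 + 33 + 4 = 82
Multiply by 2.0:
82 * 2.0 = 164.0

164.0 damage


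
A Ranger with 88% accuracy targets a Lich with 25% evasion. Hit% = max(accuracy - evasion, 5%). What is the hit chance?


accuracy - evasion = 88 - 25 = 63
Apply floor: max(63, 5) = 63
Hit chance = 63%

63%


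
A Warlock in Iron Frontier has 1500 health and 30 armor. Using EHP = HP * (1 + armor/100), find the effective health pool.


EHP = 1500 * (1 + 30/100)
= 1500 * (1 + 0.3)
= 1500 * 1.3
= 1950.0

1950.0 EHP


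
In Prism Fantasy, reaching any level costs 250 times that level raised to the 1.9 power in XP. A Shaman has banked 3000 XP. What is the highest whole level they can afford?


XP = 250 * level^1.9, so level = (XP / 250)^(1/1.9)
= (3000 / 250)^(1/1.9)
= 12.0^0.5263
= 3.6982
Floor: level = 3

level 3


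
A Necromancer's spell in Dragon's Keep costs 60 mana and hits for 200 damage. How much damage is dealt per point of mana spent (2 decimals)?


Efficiency = damage / mana
= 200 / 60
= 3.33

3.33 dmg/mana


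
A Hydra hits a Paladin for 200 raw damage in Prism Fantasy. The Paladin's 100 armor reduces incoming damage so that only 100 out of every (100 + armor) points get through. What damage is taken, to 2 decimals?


actual = 200 * 100 / (100 + 100)
= 200 * 100 / 200
= 20000 / 200
= 100.00

100.00 damage


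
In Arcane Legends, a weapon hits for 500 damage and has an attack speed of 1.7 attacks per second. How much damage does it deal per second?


DPS = damage * attack_speed
= 500 * 1.7
= 850.0

850.0 DPS


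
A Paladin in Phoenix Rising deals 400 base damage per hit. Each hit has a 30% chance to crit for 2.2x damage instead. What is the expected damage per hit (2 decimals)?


E[dmg] = base * (1 + crit_chance * (crit_mult - 1))
cc as decimal = 30/100 = 0.3
cm - 1 = 2.2 - 1 = 1.2
Bonus factor = 0.3 * 1.2 = 0.36
Total multiplier = 1 + 0.36 = 1.36
Expected damage = 400 * 1.36 = 544.00

544.00 damage


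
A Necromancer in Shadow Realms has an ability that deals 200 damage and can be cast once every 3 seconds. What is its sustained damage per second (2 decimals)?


DPS = damage / cooldown
= 200 / 3
= 66.67

66.67 DPS


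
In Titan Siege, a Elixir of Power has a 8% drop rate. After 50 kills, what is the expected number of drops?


Expected drops = kills * (drop_rate / 100)
= 50 * (8 / 100)
= 50 * 0.08
= 4.0

4.0 drops


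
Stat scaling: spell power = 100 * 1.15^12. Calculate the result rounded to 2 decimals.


value = base * growth^level
= 100 * 1.15^12
= 100 * 5.35025
= 535.03

535.03 spell power


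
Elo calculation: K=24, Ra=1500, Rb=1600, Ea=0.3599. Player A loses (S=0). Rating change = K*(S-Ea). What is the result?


Elo update: delta = K * (S - Ea), where S = 0 (loses)
S - Ea = 0 - 0.3599 = -0.3599
Rating change = 24 * -0.3599
= -8.64

-8.64 rating points


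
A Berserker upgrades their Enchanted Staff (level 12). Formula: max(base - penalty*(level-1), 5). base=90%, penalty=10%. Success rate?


raw_rate = 90 - 10 * (12 - 1)
= 90 - 10 * 11
= 90 - 110
= -20
Apply floor: max(-20, 5) = 5%

5%


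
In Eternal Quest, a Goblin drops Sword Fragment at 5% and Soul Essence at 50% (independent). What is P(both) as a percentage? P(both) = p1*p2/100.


For independent events, P(both) = P(A) * P(B)
= 5% * 50%
= 250 / 100 %
= 2.5%

2.5%


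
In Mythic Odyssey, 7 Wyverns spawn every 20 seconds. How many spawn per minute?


Spawns per minute = count * (60 / interval)
= 7 * (60 / 20)
= 7 * 3.0
= 21.0

21.0 per minute


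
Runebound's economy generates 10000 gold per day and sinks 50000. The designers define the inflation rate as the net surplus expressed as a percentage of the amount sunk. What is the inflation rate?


Net gold = 10000 - 50000 = -40000
Inflation rate = net / sunk * 100 = -40000 / 50000 * 100
= -0.8 * 100
= -80.00%

-80.00%


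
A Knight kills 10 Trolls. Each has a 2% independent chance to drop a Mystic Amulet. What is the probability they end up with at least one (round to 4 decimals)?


P(at least one) = 1 - P(none) = 1 - (1-p)^n
p = 2/100 = 0.02
1 - p = 0.98
(1 - p)^10 = 0.98^10 = 0.817073
P(at least one) = 1 - 0.817073 = 0.1829

0.1829


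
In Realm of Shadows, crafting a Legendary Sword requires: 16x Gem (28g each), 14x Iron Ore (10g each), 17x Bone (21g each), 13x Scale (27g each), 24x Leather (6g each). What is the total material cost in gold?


Cost breakdown:
  Gem: 16 * 28 = 448
  Iron Ore: 14 * 10 = 140
  Bone: 17 * 21 = 357
  Scale: 13 * 27 = 351
  Leather: 24 * 6 = 144
Total = 448 + 140 + 357 + 351 + 144 = 1440

1440 gold


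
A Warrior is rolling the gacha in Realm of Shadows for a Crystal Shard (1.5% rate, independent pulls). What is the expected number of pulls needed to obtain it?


Expected pulls for a geometric distribution = 1/p = 100 / rate%
= 100 / 1.5
= 66.67

66.67 pulls


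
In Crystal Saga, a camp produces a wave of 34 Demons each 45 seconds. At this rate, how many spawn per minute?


Spawns per minute = count * (60 / interval)
= 34 * (60 / 45)
= 34 * 1.3333
= 45.33

45.33 per minute


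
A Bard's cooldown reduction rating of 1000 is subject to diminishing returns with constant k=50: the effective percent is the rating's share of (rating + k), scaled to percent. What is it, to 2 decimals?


effective% = rating / (rating + k) * 100
= 1000 / (1000 + 50) * 100
= 1000 / 1050 * 100
= 0.952381 * 100
= 95.24%

95.24%


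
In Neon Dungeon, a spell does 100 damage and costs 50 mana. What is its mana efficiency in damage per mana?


Efficiency = damage / mana
= 100 / 50
= 2.00

2.00 dmg/mana


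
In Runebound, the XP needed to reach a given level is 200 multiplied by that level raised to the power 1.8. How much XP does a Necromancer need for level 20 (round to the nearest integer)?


XP = 200 * level^1.8
Substitute level = 20:
XP = 200 * 20^1.8
= 200 * 219.7121
= 43942

43942 XP


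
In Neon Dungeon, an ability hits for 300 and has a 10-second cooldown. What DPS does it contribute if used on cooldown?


DPS = damage / cooldown
= 300 / 10
= 30.00

30.00 DPS


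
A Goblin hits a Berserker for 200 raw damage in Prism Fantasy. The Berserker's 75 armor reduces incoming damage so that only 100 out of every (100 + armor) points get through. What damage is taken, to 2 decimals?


actual = 200 * 100 / (100 + 75)
= 200 * 100 / 175
= 20000 / 175
= 114.29

114.29 damage


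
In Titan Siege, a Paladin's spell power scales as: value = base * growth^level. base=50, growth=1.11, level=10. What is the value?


value = base * growth^level
= 50 * 1.11^10
= 50 * 2.839421
= 141.97

141.97 spell power


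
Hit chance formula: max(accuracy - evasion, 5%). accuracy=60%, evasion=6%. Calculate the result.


accuracy - evasion = 60 - 6 = 54
Apply floor: max(54, 5) = 54
Hit chance = 54%

54%


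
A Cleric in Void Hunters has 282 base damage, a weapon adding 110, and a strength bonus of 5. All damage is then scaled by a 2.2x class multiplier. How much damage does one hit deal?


Sum base + weapon + str = 282 + 110 + 5 = 397
Multiply by 2.2:
397 * 2.2 = 873.4

873.4 damage


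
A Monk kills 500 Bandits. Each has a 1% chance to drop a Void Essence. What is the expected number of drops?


Expected drops = kills * (drop_rate / 100)
= 500 * (1 / 100)
= 500 * 0.01
= 5.0

5.0 drops


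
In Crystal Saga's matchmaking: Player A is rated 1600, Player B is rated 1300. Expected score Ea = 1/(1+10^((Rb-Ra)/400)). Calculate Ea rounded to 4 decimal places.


Elo expected score: Ea = 1/(1 + 10^((Rb-Ra)/400))
Rb - Ra = 1300 - 1600 = -300
(Rb-Ra)/400 = -300/400 = -0.75
10^-0.75 = 0.177828
Ea = 1/(1 + 0.177828) = 1/1.177828 = 0.8490

0.8490


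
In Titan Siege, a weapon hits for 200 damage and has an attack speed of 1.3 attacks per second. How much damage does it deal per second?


DPS = damage * attack_speed
= 200 * 1.3
= 260.0

260.0 DPS


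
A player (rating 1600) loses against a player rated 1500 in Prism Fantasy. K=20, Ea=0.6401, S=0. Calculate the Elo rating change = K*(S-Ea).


Elo update: delta = K * (S - Ea), where S = 0 (loses)
S - Ea = 0 - 0.6401 = -0.6401
Rating change = 20 * -0.6401
= -12.80

-12.80 rating points


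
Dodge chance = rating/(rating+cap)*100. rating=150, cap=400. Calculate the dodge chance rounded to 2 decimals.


dodge% = 150 / (150 + 400) * 100
= 150 / 550 * 100
= 0.272727 * 100
= 27.27%

27.27%


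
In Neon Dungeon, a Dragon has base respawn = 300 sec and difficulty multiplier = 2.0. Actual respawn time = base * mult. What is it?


Respawn time = base * multiplier
= 300 * 2.0
= 600.0 seconds

600.0 seconds


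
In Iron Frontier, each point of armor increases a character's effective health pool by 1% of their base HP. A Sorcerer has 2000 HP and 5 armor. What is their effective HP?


EHP = 2000 * (1 + 5/100)
= 2000 * (1 + 0.05)
= 2000 * 1.05
= 2100.0

2100.0 EHP


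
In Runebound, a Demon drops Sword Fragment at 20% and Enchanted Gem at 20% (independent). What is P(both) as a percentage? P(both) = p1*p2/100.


For independent events, P(both) = P(A) * P(B)
= 20% * 20%
= 400 / 100 %
= 4.0%

4.0%


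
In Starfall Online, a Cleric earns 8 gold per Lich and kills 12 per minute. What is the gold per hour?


Gold per minute = 8 * 12 = 96
Gold per hour = 96 * 60 = 5760

5760 gold/hour


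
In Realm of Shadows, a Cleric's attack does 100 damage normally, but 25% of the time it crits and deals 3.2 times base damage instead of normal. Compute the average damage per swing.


E[dmg] = base * (1 + crit_chance * (crit_mult - 1))
cc as decimal = 25/100 = 0.25
cm - 1 = 3.2 - 1 = 2.2
Bonus factor = 0.25 * 2.2 = 0.55
Total multiplier = 1 + 0.55 = 1.55
Expected damage = 100 * 1.55 = 155.00

155.00 damage


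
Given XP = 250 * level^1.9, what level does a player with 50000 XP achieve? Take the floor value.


XP = 250 * level^1.9, so level = (XP / 250)^(1/1.9)
= (50000 / 250)^(1/1.9)
= 200.0^0.5263
= 16.258
Floor: level = 16

level 16


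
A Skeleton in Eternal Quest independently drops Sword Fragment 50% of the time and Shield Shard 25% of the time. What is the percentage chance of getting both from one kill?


For independent events, P(both) = P(A) * P(B)
= 50% * 25%
= 1250 / 100 %
= 12.5%

12.5%


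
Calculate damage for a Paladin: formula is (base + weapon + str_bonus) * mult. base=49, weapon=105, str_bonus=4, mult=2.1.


Sum base + weapon + str = 49 + 105 + 4 = 158
Multiply by 2.1:
158 * 2.1 = 331.8

331.8 damage


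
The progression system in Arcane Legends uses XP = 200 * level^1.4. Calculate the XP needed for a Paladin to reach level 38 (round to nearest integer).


XP = 200 * level^1.4
Substitute level = 38:
XP = 200 * 38^1.4
= 200 * 162.816
= 32563

32563 XP


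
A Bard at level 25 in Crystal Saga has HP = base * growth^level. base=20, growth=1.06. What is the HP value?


value = base * growth^level
= 20 * 1.06^25
= 20 * 4.291871
= 85.84

85.84 HP


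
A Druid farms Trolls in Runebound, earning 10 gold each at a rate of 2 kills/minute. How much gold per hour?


Gold per minute = 10 * 2 = 20
Gold per hour = 20 * 60 = 1200

1200 gold/hour


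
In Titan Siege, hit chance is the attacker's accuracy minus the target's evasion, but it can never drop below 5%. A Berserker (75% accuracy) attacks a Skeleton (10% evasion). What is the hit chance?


accuracy - evasion = 75 - 10 = 65
Apply floor: max(65, 5) = 65
Hit chance = 65%

65%


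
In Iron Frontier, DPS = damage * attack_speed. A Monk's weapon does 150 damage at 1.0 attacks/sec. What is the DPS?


DPS = damage * attack_speed
= 150 * 1.0
= 150.0

150.0 DPS


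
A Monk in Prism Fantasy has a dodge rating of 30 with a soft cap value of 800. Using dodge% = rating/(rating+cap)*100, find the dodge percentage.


dodge% = 30 / (30 + 800) * 100
= 30 / 830 * 100
= 0.036145 * 100
= 3.61%

3.61%


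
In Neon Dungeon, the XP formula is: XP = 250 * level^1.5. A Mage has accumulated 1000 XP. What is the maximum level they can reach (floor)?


XP = 250 * level^1.5, so level = (XP / 250)^(1/1.5)
= (1000 / 250)^(1/1.5)
= 4.0^0.6667
= 2.5198
Floor: level = 2

level 2


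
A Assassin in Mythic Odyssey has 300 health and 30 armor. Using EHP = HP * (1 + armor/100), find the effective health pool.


EHP = 300 * (1 + 30/100)
= 300 * (1 + 0.3)
= 300 * 1.3
= 390.0

390.0 EHP


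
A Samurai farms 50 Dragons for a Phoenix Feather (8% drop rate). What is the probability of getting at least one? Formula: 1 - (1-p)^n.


P(at least one) = 1 - P(none) = 1 - (1-p)^n
p = 8/100 = 0.08
1 - p = 0.92
(1 - p)^50 = 0.92^50 = 0.015466
P(at least one) = 1 - 0.015466 = 0.9845

0.9845


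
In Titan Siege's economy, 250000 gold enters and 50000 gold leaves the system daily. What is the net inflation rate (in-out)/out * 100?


Net gold = 250000 - 50000 = 200000
Inflation rate = net / sunk * 100 = 200000 / 50000 * 100
= 4.0 * 100
= 400.00%

400.00%


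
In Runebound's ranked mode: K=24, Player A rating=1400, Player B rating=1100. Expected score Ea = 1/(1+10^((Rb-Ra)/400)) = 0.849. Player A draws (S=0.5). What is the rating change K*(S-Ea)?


Elo update: delta = K * (S - Ea), where S = 0.5 (draws)
S - Ea = 0.5 - 0.849 = -0.349
Rating change = 24 * -0.349
= -8.38

-8.38 rating points


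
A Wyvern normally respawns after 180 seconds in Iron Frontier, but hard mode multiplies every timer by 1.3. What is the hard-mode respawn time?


Respawn time = base * multiplier
= 180 * 1.3
= 234.0 seconds

234.0 seconds


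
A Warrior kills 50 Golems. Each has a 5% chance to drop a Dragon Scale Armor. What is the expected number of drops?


Expected drops = kills * (drop_rate / 100)
= 50 * (5 / 100)
= 50 * 0.05
= 2.5

2.5 drops
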